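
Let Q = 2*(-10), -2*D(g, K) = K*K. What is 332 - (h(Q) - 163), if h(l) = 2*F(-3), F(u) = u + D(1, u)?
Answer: 510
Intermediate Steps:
D(g, K) = -K**2/2 (D(g, K) = -K*K/2 = -K**2/2)
F(u) = u - u**2/2
Q = -20
h(l) = -15 (h(l) = 2*((1/2)*(-3)*(2 - 1*(-3))) = 2*((1/2)*(-3)*(2 + 3)) = 2*((1/2)*(-3)*5) = 2*(-15/2) = -15)
332 - (h(Q) - 163) = 332 - (-15 - 163) = 332 - 1*(-178) = 332 + 178 = 510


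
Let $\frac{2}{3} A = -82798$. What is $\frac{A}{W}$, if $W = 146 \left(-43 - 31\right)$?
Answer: $\frac{124197}{10804} \approx 11.495$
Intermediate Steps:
$A = -124197$ ($A = \frac{3}{2} \left(-82798\right) = -124197$)
$W = -10804$ ($W = 146 \left(-74\right) = -10804$)
$\frac{A}{W} = - \frac{124197}{-10804} = \left(-124197\right) \left(- \frac{1}{10804}\right) = \frac{124197}{10804}$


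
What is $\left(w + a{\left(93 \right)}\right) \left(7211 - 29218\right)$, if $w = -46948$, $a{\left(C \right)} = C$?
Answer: $1031137985$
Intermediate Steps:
$\left(w + a{\left(93 \right)}\right) \left(7211 - 29218\right) = \left(-46948 + 93\right) \left(7211 - 29218\right) = \left(-46855\right) \left(-22007\right) = 1031137985$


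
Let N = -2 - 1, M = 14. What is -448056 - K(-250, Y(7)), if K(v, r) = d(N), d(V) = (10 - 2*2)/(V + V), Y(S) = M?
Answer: -448055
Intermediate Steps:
N = -3
Y(S) = 14
d(V) = 3/V (d(V) = (10 - 4)/((2*V)) = 6*(1/(2*V)) = 3/V)
K(v, r) = -1 (K(v, r) = 3/(-3) = 3*(-⅓) = -1)
-448056 - K(-250, Y(7)) = -448056 - 1*(-1) = -448056 + 1 = -448055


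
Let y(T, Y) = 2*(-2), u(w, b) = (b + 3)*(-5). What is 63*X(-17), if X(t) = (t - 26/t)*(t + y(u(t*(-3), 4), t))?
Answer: 347949/17 ≈ 20468.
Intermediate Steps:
u(w, b) = -15 - 5*b (u(w, b) = (3 + b)*(-5) = -15 - 5*b)
y(T, Y) = -4
X(t) = (-4 + t)*(t - 26/t) (X(t) = (t - 26/t)*(t - 4) = (t - 26/t)*(-4 + t) = (-4 + t)*(t - 26/t))
63*X(-17) = 63*(-26 + (-17)² - 4*(-17) + 104/(-17)) = 63*(-26 + 289 + 68 + 104*(-1/17)) = 63*(-26 + 289 + 68 - 104/17) = 63*(5523/17) = 347949/17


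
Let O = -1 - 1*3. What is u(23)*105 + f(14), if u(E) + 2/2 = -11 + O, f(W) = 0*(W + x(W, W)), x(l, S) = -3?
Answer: -1680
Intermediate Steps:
O = -4 (O = -1 - 3 = -4)
f(W) = 0 (f(W) = 0*(W - 3) = 0*(-3 + W) = 0)
u(E) = -16 (u(E) = -1 + (-11 - 4) = -1 - 15 = -16)
u(23)*105 + f(14) = -16*105 + 0 = -1680 + 0 = -1680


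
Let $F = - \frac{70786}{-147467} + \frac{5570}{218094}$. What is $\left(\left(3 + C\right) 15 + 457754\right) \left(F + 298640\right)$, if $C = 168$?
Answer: $\frac{71310665057974344553}{518736579} \approx 1.3747 \cdot 10^{11}$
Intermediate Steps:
$F = \frac{8129696537}{16080833949}$ ($F = \left(-70786\right) \left(- \frac{1}{147467}\right) + 5570 \cdot \frac{1}{218094} = \frac{70786}{147467} + \frac{2785}{109047} = \frac{8129696537}{16080833949} \approx 0.50555$)
$\left(\left(3 + C\right) 15 + 457754\right) \left(F + 298640\right) = \left(\left(3 + 168\right) 15 + 457754\right) \left(\frac{8129696537}{16080833949} + 298640\right) = \left(171 \cdot 15 + 457754\right) \frac{4802388380225897}{16080833949} = \left(2565 + 457754\right) \frac{4802388380225897}{16080833949} = 460319 \cdot \frac{4802388380225897}{16080833949} = \frac{71310665057974344553}{518736579}$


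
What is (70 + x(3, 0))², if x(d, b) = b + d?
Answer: 5329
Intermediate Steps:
(70 + x(3, 0))² = (70 + (0 + 3))² = (70 + 3)² = 73² = 5329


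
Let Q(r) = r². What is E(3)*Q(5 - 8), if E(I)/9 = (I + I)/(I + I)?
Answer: 81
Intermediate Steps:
E(I) = 9 (E(I) = 9*((I + I)/(I + I)) = 9*((2*I)/((2*I))) = 9*((2*I)*(1/(2*I))) = 9*1 = 9)
E(3)*Q(5 - 8) = 9*(5 - 8)² = 9*(-3)² = 9*9 = 81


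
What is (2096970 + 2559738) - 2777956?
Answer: 1878752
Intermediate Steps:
(2096970 + 2559738) - 2777956 = 4656708 - 2777956 = 1878752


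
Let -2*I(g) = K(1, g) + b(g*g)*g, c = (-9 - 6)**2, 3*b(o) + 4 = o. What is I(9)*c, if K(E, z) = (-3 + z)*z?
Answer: -64125/2 ≈ -32063.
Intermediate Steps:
K(E, z) = z*(-3 + z)
b(o) = -4/3 + o/3
c = 225 (c = (-15)**2 = 225)
I(g) = -g*(-3 + g)/2 - g*(-4/3 + g**2/3)/2 (I(g) = -(g*(-3 + g) + (-4/3 + (g*g)/3)*g)/2 = -(g*(-3 + g) + (-4/3 + g**2/3)*g)/2 = -(g*(-3 + g) + g*(-4/3 + g**2/3))/2 = -g*(-3 + g)/2 - g*(-4/3 + g**2/3)/2)
I(9)*c = ((1/6)*9*(13 - 1*9**2 - 3*9))*225 = ((1/6)*9*(13 - 1*81 - 27))*225 = ((1/6)*9*(13 - 81 - 27))*225 = ((1/6)*9*(-95))*225 = -285/2*225 = -64125/2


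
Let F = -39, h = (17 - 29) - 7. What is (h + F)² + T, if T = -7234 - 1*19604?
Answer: -23474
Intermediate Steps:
h = -19 (h = -12 - 7 = -19)
T = -26838 (T = -7234 - 19604 = -26838)
(h + F)² + T = (-19 - 39)² - 26838 = (-58)² - 26838 = 3364 - 26838 = -23474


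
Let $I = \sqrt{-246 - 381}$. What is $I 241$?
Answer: $241 i \sqrt{627} \approx 6034.6 i$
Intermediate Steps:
$I = i \sqrt{627}$ ($I = \sqrt{-627} = i \sqrt{627} \approx 25.04 i$)
$I 241 = i \sqrt{627} \cdot 241 = 241 i \sqrt{627}$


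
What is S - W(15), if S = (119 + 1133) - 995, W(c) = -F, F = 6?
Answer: 263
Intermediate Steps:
W(c) = -6 (W(c) = -1*6 = -6)
S = 257 (S = 1252 - 995 = 257)
S - W(15) = 257 - 1*(-6) = 257 + 6 = 263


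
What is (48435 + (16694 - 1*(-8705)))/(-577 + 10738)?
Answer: 73834/10161 ≈ 7.2664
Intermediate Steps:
(48435 + (16694 - 1*(-8705)))/(-577 + 10738) = (48435 + (16694 + 8705))/10161 = (48435 + 25399)*(1/10161) = 73834*(1/10161) = 73834/10161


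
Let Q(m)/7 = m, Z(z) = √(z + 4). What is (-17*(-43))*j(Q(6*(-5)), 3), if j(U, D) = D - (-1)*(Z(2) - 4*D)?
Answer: -6579 + 731*√6 ≈ -4788.4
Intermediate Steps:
Z(z) = √(4 + z)
Q(m) = 7*m
j(U, D) = √6 - 3*D (j(U, D) = D - (-1)*(√(4 + 2) - 4*D) = D - (-1)*(√6 - 4*D) = D - (-√6 + 4*D) = D + (√6 - 4*D) = √6 - 3*D)
(-17*(-43))*j(Q(6*(-5)), 3) = (-17*(-43))*(√6 - 3*3) = 731*(√6 - 9) = 731*(-9 + √6) = -6579 + 731*√6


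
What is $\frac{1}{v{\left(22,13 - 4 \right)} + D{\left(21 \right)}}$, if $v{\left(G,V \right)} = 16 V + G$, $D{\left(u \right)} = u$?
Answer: $\frac{1}{187} \approx 0.0053476$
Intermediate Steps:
$v{\left(G,V \right)} = G + 16 V$
$\frac{1}{v{\left(22,13 - 4 \right)} + D{\left(21 \right)}} = \frac{1}{\left(22 + 16 \left(13 - 4\right)\right) + 21} = \frac{1}{\left(22 + 16 \cdot 9\right) + 21} = \frac{1}{\left(22 + 144\right) + 21} = \frac{1}{166 + 21} = \frac{1}{187}$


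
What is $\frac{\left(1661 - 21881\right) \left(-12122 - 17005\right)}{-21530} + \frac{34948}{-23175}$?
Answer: $- \frac{1364962093994}{49895775} \approx -27356.0$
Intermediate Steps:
$\frac{\left(1661 - 21881\right) \left(-12122 - 17005\right)}{-21530} + \frac{34948}{-23175} = \left(-20220\right) \left(-29127\right) \left(- \frac{1}{21530}\right) + 34948 \left(- \frac{1}{23175}\right) = 588947940 \left(- \frac{1}{21530}\right) - \frac{34948}{23175} = - \frac{58894794}{2153} - \frac{34948}{23175} = - \frac{1364962093994}{49895775}$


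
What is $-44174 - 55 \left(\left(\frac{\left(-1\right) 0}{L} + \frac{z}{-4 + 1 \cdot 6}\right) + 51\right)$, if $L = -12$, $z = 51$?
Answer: $- \frac{96763}{2} \approx -48382.0$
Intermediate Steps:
$-44174 - 55 \left(\left(\frac{\left(-1\right) 0}{L} + \frac{z}{-4 + 1 \cdot 6}\right) + 51\right) = -44174 - 55 \left(\left(\frac{\left(-1\right) 0}{-12} + \frac{51}{-4 + 1 \cdot 6}\right) + 51\right) = -44174 - 55 \left(\left(0 \left(- \frac{1}{12}\right) + \frac{51}{-4 + 6}\right) + 51\right) = -44174 - 55 \left(\left(0 + \frac{51}{2}\right) + 51\right) = -44174 - 55 \left(\frac{51}{2} + 51\right) = -44174 - 55 \cdot \frac{153}{2} = -44174 - \frac{8415}{2} = - \frac{96763}{2}$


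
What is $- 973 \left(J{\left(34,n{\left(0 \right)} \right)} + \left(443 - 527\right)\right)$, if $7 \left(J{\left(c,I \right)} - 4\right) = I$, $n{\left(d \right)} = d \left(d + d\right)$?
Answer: $77840$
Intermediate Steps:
$n{\left(d \right)} = 2 d^{2}$ ($n{\left(d \right)} = d 2 d = 2 d^{2}$)
$J{\left(c,I \right)} = 4 + \frac{I}{7}$
$- 973 \left(J{\left(34,n{\left(0 \right)} \right)} + \left(443 - 527\right)\right) = - 973 \left(\left(4 + \frac{2 \cdot 0^{2}}{7}\right) + \left(443 - 527\right)\right) = - 973 \left(\left(4 + \frac{2 \cdot 0}{7}\right) + \left(443 - 527\right)\right) = - 973 \left(\left(4 + \frac{1}{7} \cdot 0\right) - 84\right) = - 973 \left(\left(4 + 0\right) - 84\right) = - 973 \left(4 - 84\right) = \left(-973\right) \left(-80\right) = 77840$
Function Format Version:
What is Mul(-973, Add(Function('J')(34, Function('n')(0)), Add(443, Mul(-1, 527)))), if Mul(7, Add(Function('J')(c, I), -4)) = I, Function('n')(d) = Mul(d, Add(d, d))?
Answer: 77840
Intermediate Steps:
Function('n')(d) = Mul(2, Pow(d, 2)) (Function('n')(d) = Mul(d, Mul(2, d)) = Mul(2, Pow(d, 2)))
Function('J')(c, I) = Add(4, Mul(Rational(1, 7), I))
Mul(-973, Add(Function('J')(34, Function('n')(0)), Add(443, Mul(-1, 527)))) = Mul(-973, Add(Add(4, Mul(Rational(1, 7), Mul(2, Pow(0, 2)))), Add(443, Mul(-1, 527)))) = Mul(-973, Add(Add(4, Mul(Rational(1, 7), Mul(2, 0))), Add(443, -527))) = Mul(-973, Add(Add(4, Mul(Rational(1, 7), 0)), -84)) = Mul(-973, Add(Add(4, 0), -84)) = Mul(-973, Add(4, -84)) = Mul(-973, -80) = 77840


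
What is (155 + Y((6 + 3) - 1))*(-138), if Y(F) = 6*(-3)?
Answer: -18906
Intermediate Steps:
Y(F) = -18
(155 + Y((6 + 3) - 1))*(-138) = (155 - 18)*(-138) = 137*(-138) = -18906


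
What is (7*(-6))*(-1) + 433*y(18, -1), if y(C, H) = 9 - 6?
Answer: 1341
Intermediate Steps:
y(C, H) = 3
(7*(-6))*(-1) + 433*y(18, -1) = (7*(-6))*(-1) + 433*3 = -42*(-1) + 1299 = 42 + 1299 = 1341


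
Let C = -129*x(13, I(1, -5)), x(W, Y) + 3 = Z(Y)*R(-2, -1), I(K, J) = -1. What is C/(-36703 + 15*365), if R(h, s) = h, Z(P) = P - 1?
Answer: 129/31228 ≈ 0.0041309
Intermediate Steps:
Z(P) = -1 + P
x(W, Y) = -1 - 2*Y (x(W, Y) = -3 + (-1 + Y)*(-2) = -3 + (2 - 2*Y) = -1 - 2*Y)
C = -129 (C = -129*(-1 - 2*(-1)) = -129*(-1 + 2) = -129*1 = -129)
C/(-36703 + 15*365) = -129/(-36703 + 15*365) = -129/(-36703 + 5475) = -129/(-31228) = -129*(-1/31228) = 129/31228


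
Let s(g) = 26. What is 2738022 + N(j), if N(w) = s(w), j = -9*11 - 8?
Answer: 2738048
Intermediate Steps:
j = -107 (j = -99 - 8 = -107)
N(w) = 26
2738022 + N(j) = 2738022 + 26 = 2738048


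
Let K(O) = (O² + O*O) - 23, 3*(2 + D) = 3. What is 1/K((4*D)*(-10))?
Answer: 1/3177 ≈ 0.00031476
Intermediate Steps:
D = -1 (D = -2 + (⅓)*3 = -2 + 1 = -1)
K(O) = -23 + 2*O² (K(O) = (O² + O²) - 23 = 2*O² - 23 = -23 + 2*O²)
1/K((4*D)*(-10)) = 1/(-23 + 2*((4*(-1))*(-10))²) = 1/(-23 + 2*(-4*(-10))²) = 1/(-23 + 2*40²) = 1/(-23 + 2*1600) = 1/(-23 + 3200) = 1/3177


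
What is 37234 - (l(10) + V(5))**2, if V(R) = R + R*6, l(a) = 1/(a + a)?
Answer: 14402199/400 ≈ 36006.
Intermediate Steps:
l(a) = 1/(2*a)
V(R) = 7*R (V(R) = R + 6*R = 7*R)
37234 - (l(10) + V(5))**2 = 37234 - ((1/2)/10 + 7*5)**2 = 37234 - ((1/2)*(1/10) + 35)**2 = 37234 - (1/20 + 35)**2 = 37234 - (701/20)**2 = 37234 - 1*491401/400 = 37234 - 491401/400 = 14402199/400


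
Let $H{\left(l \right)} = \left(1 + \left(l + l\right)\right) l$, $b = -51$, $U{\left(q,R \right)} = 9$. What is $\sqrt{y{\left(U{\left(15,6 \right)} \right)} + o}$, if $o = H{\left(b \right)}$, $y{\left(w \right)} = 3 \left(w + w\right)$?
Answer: $\sqrt{5205} \approx 72.146$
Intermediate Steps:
$H{\left(l \right)} = l \left(1 + 2 l\right)$ ($H{\left(l \right)} = \left(1 + 2 l\right) l = l \left(1 + 2 l\right)$)
$y{\left(w \right)} = 6 w$ ($y{\left(w \right)} = 3 \cdot 2 w = 6 w$)
$o = 5151$ ($o = - 51 \left(1 + 2 \left(-51\right)\right) = - 51 \left(1 - 102\right) = \left(-51\right) \left(-101\right) = 5151$)
$\sqrt{y{\left(U{\left(15,6 \right)} \right)} + o} = \sqrt{6 \cdot 9 + 5151} = \sqrt{54 + 5151} = \sqrt{5205}$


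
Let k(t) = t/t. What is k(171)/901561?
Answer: 1/901561 ≈ 1.1092e-6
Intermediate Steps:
k(t) = 1
k(171)/901561 = 1/901561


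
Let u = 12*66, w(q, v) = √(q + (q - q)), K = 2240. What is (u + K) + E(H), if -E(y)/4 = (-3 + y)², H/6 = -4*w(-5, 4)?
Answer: 14516 - 576*I*√5 ≈ 14516.0 - 1288.0*I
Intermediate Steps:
w(q, v) = √q (w(q, v) = √(q + 0) = √q)
H = -24*I*√5 (H = 6*(-4*I*√5) = -24*I*√5 ≈ -53.666*I)
E(y) = -4*(-3 + y)²
u = 792
(u + K) + E(H) = (792 + 2240) - 4*(-3 - 24*I*√5)² = 3032 - 4*(-3 - 24*I*√5)²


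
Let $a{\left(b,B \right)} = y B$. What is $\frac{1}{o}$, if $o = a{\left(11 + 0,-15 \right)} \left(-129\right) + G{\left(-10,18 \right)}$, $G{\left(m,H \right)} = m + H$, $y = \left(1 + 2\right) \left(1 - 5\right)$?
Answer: $- \frac{1}{23212} \approx -4.3081 \cdot 10^{-5}$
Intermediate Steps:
$y = -12$ ($y = 3 \left(-4\right) = -12$)
$G{\left(m,H \right)} = H + m$
$a{\left(b,B \right)} = - 12 B$
$o = -23212$ ($o = \left(-12\right) \left(-15\right) \left(-129\right) + \left(18 - 10\right) = 180 \left(-129\right) + 8 = -23220 + 8 = -23212$)
$\frac{1}{o} = \frac{1}{-23212} = - \frac{1}{23212}$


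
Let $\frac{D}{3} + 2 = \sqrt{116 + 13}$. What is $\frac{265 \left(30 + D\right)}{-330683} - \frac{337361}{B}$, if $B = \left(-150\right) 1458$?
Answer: $\frac{110168615563}{72320372100} - \frac{795 \sqrt{129}}{330683} \approx 1.496$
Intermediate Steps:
$D = -6 + 3 \sqrt{129}$ ($D = -6 + 3 \sqrt{116 + 13} = -6 + 3 \sqrt{129} \approx 28.073$)
$B = -218700$
$\frac{265 \left(30 + D\right)}{-330683} - \frac{337361}{B} = \frac{265 \left(30 - \left(6 - 3 \sqrt{129}\right)\right)}{-330683} - \frac{337361}{-218700} = 265 \left(24 + 3 \sqrt{129}\right) \left(- \frac{1}{330683}\right) - - \frac{337361}{218700} = \left(6360 + 795 \sqrt{129}\right) \left(- \frac{1}{330683}\right) + \frac{337361}{218700} = \left(- \frac{6360}{330683} - \frac{795 \sqrt{129}}{330683}\right) + \frac{337361}{218700} = \frac{110168615563}{72320372100} - \frac{795 \sqrt{129}}{330683}$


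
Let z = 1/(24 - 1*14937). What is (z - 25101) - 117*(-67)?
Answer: -257428207/14913 ≈ -17262.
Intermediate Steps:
z = -1/14913 (z = 1/(24 - 14937) = 1/(-14913) = -1/14913 ≈ -6.7056e-5)
(z - 25101) - 117*(-67) = (-1/14913 - 25101) - 117*(-67) = -374331214/14913 + 7839 = -257428207/14913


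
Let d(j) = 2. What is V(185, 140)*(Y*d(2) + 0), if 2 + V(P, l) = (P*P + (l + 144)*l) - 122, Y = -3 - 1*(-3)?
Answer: 0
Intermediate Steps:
Y = 0 (Y = -3 + 3 = 0)
V(P, l) = -124 + P² + l*(144 + l) (V(P, l) = -2 + ((P*P + (l + 144)*l) - 122) = -2 + ((P² + (144 + l)*l) - 122) = -2 + ((P² + l*(144 + l)) - 122) = -2 + (-122 + P² + l*(144 + l)) = -124 + P² + l*(144 + l))
V(185, 140)*(Y*d(2) + 0) = (-124 + 185² + 140² + 144*140)*(0*2 + 0) = (-124 + 34225 + 19600 + 20160)*(0 + 0) = 73861*0 = 0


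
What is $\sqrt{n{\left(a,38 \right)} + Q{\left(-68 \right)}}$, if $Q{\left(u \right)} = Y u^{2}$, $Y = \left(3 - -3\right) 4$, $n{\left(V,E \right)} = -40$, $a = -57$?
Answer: $14 \sqrt{566} \approx 333.07$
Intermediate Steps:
$Y = 24$ ($Y = \left(3 + 3\right) 4 = 6 \cdot 4 = 24$)
$Q{\left(u \right)} = 24 u^{2}$
$\sqrt{n{\left(a,38 \right)} + Q{\left(-68 \right)}} = \sqrt{-40 + 24 \left(-68\right)^{2}} = \sqrt{-40 + 24 \cdot 4624} = \sqrt{-40 + 110976} = \sqrt{110936} = 14 \sqrt{566}$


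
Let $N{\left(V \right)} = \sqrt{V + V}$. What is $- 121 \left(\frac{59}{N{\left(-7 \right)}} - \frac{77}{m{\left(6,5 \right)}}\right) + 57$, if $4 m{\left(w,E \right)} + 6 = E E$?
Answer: $\frac{38351}{19} + \frac{7139 i \sqrt{14}}{14} \approx 2018.5 + 1908.0 i$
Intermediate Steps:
$m{\left(w,E \right)} = - \frac{3}{2} + \frac{E^{2}}{4}$ ($m{\left(w,E \right)} = - \frac{3}{2} + \frac{E E}{4} = - \frac{3}{2} + \frac{E^{2}}{4}$)
$N{\left(V \right)} = \sqrt{2} \sqrt{V}$ ($N{\left(V \right)} = \sqrt{2 V} = \sqrt{2} \sqrt{V}$)
$- 121 \left(\frac{59}{N{\left(-7 \right)}} - \frac{77}{m{\left(6,5 \right)}}\right) + 57 = - 121 \left(\frac{59}{\sqrt{2} \sqrt{-7}} - \frac{77}{- \frac{3}{2} + \frac{5^{2}}{4}}\right) + 57 = - 121 \left(\frac{59}{\sqrt{2} i \sqrt{7}} - \frac{77}{- \frac{3}{2} + \frac{1}{4} \cdot 25}\right) + 57 = - 121 \left(\frac{59}{i \sqrt{14}} - \frac{77}{- \frac{3}{2} + \frac{25}{4}}\right) + 57 = - 121 \left(59 \left(- \frac{i \sqrt{14}}{14}\right) - \frac{77}{\frac{19}{4}}\right) + 57 = - 121 \left(- \frac{59 i \sqrt{14}}{14} - \frac{308}{19}\right) + 57 = - 121 \left(- \frac{308}{19} - \frac{59 i \sqrt{14}}{14}\right) + 57 = \left(\frac{37268}{19} + \frac{7139 i \sqrt{14}}{14}\right) + 57 = \frac{38351}{19} + \frac{7139 i \sqrt{14}}{14}$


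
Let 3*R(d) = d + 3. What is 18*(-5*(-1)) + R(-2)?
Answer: 271/3 ≈ 90.333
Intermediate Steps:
R(d) = 1 + d/3 (R(d) = (d + 3)/3 = (3 + d)/3 = 1 + d/3)
18*(-5*(-1)) + R(-2) = 18*(-5*(-1)) + (1 + (1/3)*(-2)) = 18*5 + (1 - 2/3) = 90 + 1/3 = 271/3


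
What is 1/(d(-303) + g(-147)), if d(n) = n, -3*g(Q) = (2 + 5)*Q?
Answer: 1/40 ≈ 0.025000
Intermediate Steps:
g(Q) = -7*Q/3 (g(Q) = -(2 + 5)*Q/3 = -7*Q/3)
1/(d(-303) + g(-147)) = 1/(-303 - 7/3*(-147)) = 1/(-303 + 343) = 1/40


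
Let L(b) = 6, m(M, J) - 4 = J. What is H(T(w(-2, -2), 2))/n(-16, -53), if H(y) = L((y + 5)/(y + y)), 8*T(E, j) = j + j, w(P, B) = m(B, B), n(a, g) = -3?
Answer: -2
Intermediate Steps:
m(M, J) = 4 + J
w(P, B) = 4 + B
T(E, j) = j/4 (T(E, j) = (j + j)/8 = (2*j)/8 = j/4)
H(y) = 6
H(T(w(-2, -2), 2))/n(-16, -53) = 6/(-3) = 6*(-1/3) = -2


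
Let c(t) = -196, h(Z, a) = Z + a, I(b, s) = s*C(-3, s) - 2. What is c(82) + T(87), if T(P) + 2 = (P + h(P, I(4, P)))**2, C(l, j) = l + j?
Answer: 55950202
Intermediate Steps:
C(l, j) = j + l
I(b, s) = -2 + s*(-3 + s) (I(b, s) = s*(s - 3) - 2 = s*(-3 + s) - 2 = -2 + s*(-3 + s))
T(P) = -2 + (-2 + 2*P + P*(-3 + P))**2 (T(P) = -2 + (P + (P + (-2 + P*(-3 + P))))**2 = -2 + (P + (-2 + P + P*(-3 + P)))**2 = -2 + (-2 + 2*P + P*(-3 + P))**2)
c(82) + T(87) = -196 + (-2 + (-2 + 87**2 - 1*87)**2) = -196 + (-2 + (-2 + 7569 - 87)**2) = -196 + (-2 + 7480**2) = -196 + (-2 + 55950400) = -196 + 55950398 = 55950202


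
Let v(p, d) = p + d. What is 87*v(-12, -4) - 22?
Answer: -1414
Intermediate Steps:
v(p, d) = d + p
87*v(-12, -4) - 22 = 87*(-4 - 12) - 22 = 87*(-16) - 22 = -1392 - 22 = -1414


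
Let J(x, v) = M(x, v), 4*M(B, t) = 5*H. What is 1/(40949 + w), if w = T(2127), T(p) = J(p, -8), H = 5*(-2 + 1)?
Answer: 4/163771 ≈ 2.4424e-5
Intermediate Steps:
H = -5 (H = 5*(-1) = -5)
M(B, t) = -25/4 (M(B, t) = (5*(-5))/4 = (¼)*(-25) = -25/4)
J(x, v) = -25/4
T(p) = -25/4
w = -25/4 ≈ -6.2500
1/(40949 + w) = 1/(40949 - 25/4) = 1/(163771/4) = 4/163771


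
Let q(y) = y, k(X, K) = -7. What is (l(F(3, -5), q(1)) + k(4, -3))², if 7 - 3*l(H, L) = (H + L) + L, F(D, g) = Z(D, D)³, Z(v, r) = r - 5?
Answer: 64/9 ≈ 7.1111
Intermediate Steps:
Z(v, r) = -5 + r
F(D, g) = (-5 + D)³
l(H, L) = 7/3 - 2*L/3 - H/3 (l(H, L) = 7/3 - ((H + L) + L)/3 = 7/3 - (H + 2*L)/3 = 7/3 + (-2*L/3 - H/3) = 7/3 - 2*L/3 - H/3)
(l(F(3, -5), q(1)) + k(4, -3))² = ((7/3 - ⅔*1 - (-5 + 3)³/3) - 7)² = ((7/3 - ⅔ - ⅓*(-2)³) - 7)² = ((7/3 - ⅔ - ⅓*(-8)) - 7)² = ((7/3 - ⅔ + 8/3) - 7)² = (13/3 - 7)² = (-8/3)² = 64/9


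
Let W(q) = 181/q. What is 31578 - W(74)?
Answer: 2336591/74 ≈ 31576.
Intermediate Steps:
31578 - W(74) = 31578 - 181/74 = 2336591/74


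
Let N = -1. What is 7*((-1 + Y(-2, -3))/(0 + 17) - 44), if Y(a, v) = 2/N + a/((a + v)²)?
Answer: -131439/425 ≈ -309.27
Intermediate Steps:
Y(a, v) = -2 + a/(a + v)² (Y(a, v) = 2/(-1) + a/((a + v)²) = 2*(-1) + a/(a + v)² = -2 + a/(a + v)²)
7*((-1 + Y(-2, -3))/(0 + 17) - 44) = 7*((-1 + (-2 - 2/(-2 - 3)²))/(0 + 17) - 44) = 7*((-1 + (-2 - 2/(-5)²))/17 - 44) = 7*((-1 + (-2 - 2*1/25))*(1/17) - 44) = 7*((-1 + (-2 - 2/25))*(1/17) - 44) = 7*((-1 - 52/25)*(1/17) - 44) = 7*(-77/25*1/17 - 44) = 7*(-77/425 - 44) = 7*(-18777/425) = -131439/425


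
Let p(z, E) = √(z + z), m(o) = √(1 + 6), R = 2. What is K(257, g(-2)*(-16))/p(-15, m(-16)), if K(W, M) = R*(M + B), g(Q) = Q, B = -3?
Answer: -29*I*√30/15 ≈ -10.589*I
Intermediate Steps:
m(o) = √7
K(W, M) = -6 + 2*M (K(W, M) = 2*(M - 3) = 2*(-3 + M) = -6 + 2*M)
p(z, E) = √2*√z (p(z, E) = √(2*z) = √2*√z)
K(257, g(-2)*(-16))/p(-15, m(-16)) = (-6 + 2*(-2*(-16)))/((√2*√(-15))) = (-6 + 2*32)/((√2*(I*√15))) = (-6 + 64)/((I*√30)) = 58*(-I*√30/30) = -29*I*√30/15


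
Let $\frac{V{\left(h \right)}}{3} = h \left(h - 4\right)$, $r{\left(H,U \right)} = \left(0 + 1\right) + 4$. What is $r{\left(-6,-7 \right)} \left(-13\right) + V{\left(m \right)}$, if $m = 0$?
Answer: $-65$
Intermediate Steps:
$r{\left(H,U \right)} = 5$ ($r{\left(H,U \right)} = 1 + 4 = 5$)
$V{\left(h \right)} = 3 h \left(-4 + h\right)$ ($V{\left(h \right)} = 3 h \left(h - 4\right) = 3 h \left(-4 + h\right)$)
$r{\left(-6,-7 \right)} \left(-13\right) + V{\left(m \right)} = 5 \left(-13\right) + 3 \cdot 0 \left(-4 + 0\right) = -65 + 3 \cdot 0 \left(-4\right) = -65 + 0 = -65$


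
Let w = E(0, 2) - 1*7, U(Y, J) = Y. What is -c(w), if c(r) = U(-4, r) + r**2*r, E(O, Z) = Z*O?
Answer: 347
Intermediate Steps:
E(O, Z) = O*Z
w = -7 (w = 0*2 - 1*7 = 0 - 7 = -7)
c(r) = -4 + r**3 (c(r) = -4 + r**2*r = -4 + r**3)
-c(w) = -(-4 + (-7)**3) = -(-4 - 343) = -1*(-347) = 347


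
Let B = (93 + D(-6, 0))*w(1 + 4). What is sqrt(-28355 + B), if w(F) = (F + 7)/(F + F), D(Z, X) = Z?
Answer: I*sqrt(706265)/5 ≈ 168.08*I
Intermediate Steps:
w(F) = (7 + F)/(2*F) (w(F) = (7 + F)/((2*F)) = (7 + F)*(1/(2*F)) = (7 + F)/(2*F))
B = 522/5 (B = (93 - 6)*((7 + (1 + 4))/(2*(1 + 4))) = 87*((1/2)*(7 + 5)/5) = 87*((1/2)*(1/5)*12) = 87*(6/5) = 522/5 ≈ 104.40)
sqrt(-28355 + B) = sqrt(-28355 + 522/5) = sqrt(-141253/5) = I*sqrt(706265)/5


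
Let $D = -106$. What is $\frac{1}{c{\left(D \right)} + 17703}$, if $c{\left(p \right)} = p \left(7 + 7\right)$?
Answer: $\frac{1}{16219} \approx 6.1656 \cdot 10^{-5}$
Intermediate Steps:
$c{\left(p \right)} = 14 p$ ($c{\left(p \right)} = p 14 = 14 p$)
$\frac{1}{c{\left(D \right)} + 17703} = \frac{1}{14 \left(-106\right) + 17703} = \frac{1}{-1484 + 17703} = \frac{1}{16219}$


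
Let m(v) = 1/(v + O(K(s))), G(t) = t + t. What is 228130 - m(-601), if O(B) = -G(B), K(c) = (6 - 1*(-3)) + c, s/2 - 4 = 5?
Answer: 149425151/655 ≈ 2.2813e+5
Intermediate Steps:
G(t) = 2*t
s = 18 (s = 8 + 2*5 = 8 + 10 = 18)
K(c) = 9 + c (K(c) = (6 + 3) + c = 9 + c)
O(B) = -2*B
m(v) = 1/(-54 + v) (m(v) = 1/(v - 2*(9 + 18)) = 1/(v - 2*27) = 1/(v - 54) = 1/(-54 + v))
228130 - m(-601) = 228130 - 1/(-54 - 601) = 228130 - 1/(-655) = 228130 - 1*(-1/655) = 228130 + 1/655 = 149425151/655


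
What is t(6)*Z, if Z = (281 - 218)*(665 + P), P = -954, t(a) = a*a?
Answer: -655452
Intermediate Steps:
t(a) = a²
Z = -18207 (Z = (281 - 218)*(665 - 954) = 63*(-289) = -18207)
t(6)*Z = 6²*(-18207) = 36*(-18207) = -655452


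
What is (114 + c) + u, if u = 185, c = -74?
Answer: 225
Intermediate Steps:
(114 + c) + u = (114 - 74) + 185 = 40 + 185 = 225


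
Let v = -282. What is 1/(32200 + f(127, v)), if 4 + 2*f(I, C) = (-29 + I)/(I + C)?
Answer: 155/4990641 ≈ 3.1058e-5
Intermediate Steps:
f(I, C) = -2 + (-29 + I)/(2*(C + I)) (f(I, C) = -2 + ((-29 + I)/(I + C))/2 = -2 + ((-29 + I)/(C + I))/2 = -2 + (-29 + I)/(2*(C + I)))
1/(32200 + f(127, v)) = 1/(32200 + (-29 - 4*(-282) - 3*127)/(2*(-282 + 127))) = 1/(32200 + (½)*(-29 + 1128 - 381)/(-155)) = 1/(32200 + (½)*(-1/155)*718) = 1/(32200 - 359/155) = 1/(4990641/155) = 155/4990641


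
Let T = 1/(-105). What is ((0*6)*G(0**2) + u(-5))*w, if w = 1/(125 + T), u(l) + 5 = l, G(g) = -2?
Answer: -525/6562 ≈ -0.080006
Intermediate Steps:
T = -1/105 ≈ -0.0095238
u(l) = -5 + l
w = 105/13124 (w = 1/(125 - 1/105) = 1/(13124/105) = 105/13124 ≈ 0.0080006)
((0*6)*G(0**2) + u(-5))*w = ((0*6)*(-2) + (-5 - 5))*(105/13124) = (0*(-2) - 10)*(105/13124) = (0 - 10)*(105/13124) = -10*105/13124 = -525/6562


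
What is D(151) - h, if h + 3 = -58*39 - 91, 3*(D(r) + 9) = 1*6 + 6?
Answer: 2351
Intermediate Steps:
D(r) = -5 (D(r) = -9 + (1*6 + 6)/3 = -9 + (6 + 6)/3 = -9 + (⅓)*12 = -9 + 4 = -5)
h = -2356 (h = -3 + (-58*39 - 91) = -3 + (-2262 - 91) = -3 - 2353 = -2356)
D(151) - h = -5 - 1*(-2356) = -5 + 2356 = 2351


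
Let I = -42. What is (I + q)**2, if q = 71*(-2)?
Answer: 33856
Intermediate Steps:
q = -142
(I + q)**2 = (-42 - 142)**2 = (-184)**2 = 33856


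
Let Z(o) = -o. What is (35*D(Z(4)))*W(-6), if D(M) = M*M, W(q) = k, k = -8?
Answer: -4480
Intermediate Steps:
W(q) = -8
D(M) = M²
(35*D(Z(4)))*W(-6) = (35*(-1*4)²)*(-8) = (35*(-4)²)*(-8) = (35*16)*(-8) = 560*(-8) = -4480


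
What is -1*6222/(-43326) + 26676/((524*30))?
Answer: 17410753/9459510 ≈ 1.8406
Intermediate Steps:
-1*6222/(-43326) + 26676/((524*30)) = -6222*(-1/43326) + 26676/15720 = 1037/7221 + 26676*(1/15720) = 1037/7221 + 2223/1310 = 17410753/9459510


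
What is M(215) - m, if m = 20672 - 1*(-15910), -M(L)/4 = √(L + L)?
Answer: -36582 - 4*√430 ≈ -36665.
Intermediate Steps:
M(L) = -4*√2*√L (M(L) = -4*√(L + L) = -4*√2*√L)
m = 36582 (m = 20672 + 15910 = 36582)
M(215) - m = -4*√2*√215 - 1*36582 = -4*√430 - 36582 = -36582 - 4*√430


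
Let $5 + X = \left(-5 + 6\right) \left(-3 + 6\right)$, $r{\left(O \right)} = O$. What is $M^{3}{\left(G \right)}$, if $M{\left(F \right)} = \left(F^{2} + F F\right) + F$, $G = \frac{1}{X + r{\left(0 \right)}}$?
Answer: $0$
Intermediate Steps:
$X = -2$ ($X = -5 + \left(-5 + 6\right) \left(-3 + 6\right) = -5 + 1 \cdot 3 = -5 + 3 = -2$)
$G = - \frac{1}{2}$ ($G = \frac{1}{-2 + 0} = \frac{1}{-2} = - \frac{1}{2} \approx -0.5$)
$M{\left(F \right)} = F + 2 F^{2}$ ($M{\left(F \right)} = \left(F^{2} + F^{2}\right) + F = 2 F^{2} + F = F + 2 F^{2}$)
$M^{3}{\left(G \right)} = \left(- \frac{1 + 2 \left(- \frac{1}{2}\right)}{2}\right)^{3} = \left(- \frac{1 - 1}{2}\right)^{3} = \left(\left(- \frac{1}{2}\right) 0\right)^{3} = 0^{3} = 0$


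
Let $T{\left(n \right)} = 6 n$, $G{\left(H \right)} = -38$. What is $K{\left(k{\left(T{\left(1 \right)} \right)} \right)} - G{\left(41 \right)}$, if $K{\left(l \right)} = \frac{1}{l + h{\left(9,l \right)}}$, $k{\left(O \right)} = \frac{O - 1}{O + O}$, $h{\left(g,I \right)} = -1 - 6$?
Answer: $\frac{2990}{79} \approx 37.848$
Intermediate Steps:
$h{\left(g,I \right)} = -7$ ($h{\left(g,I \right)} = -1 - 6 = -7$)
$k{\left(O \right)} = \frac{-1 + O}{2 O}$
$K{\left(l \right)} = \frac{1}{-7 + l}$ ($K{\left(l \right)} = \frac{1}{l - 7} = \frac{1}{-7 + l}$)
$K{\left(k{\left(T{\left(1 \right)} \right)} \right)} - G{\left(41 \right)} = \frac{1}{-7 + \frac{-1 + 6 \cdot 1}{2 \cdot 6 \cdot 1}} - -38 = \frac{1}{-7 + \frac{-1 + 6}{2 \cdot 6}} + 38 = \frac{1}{-7 + \frac{1}{2} \cdot \frac{1}{6} \cdot 5} + 38 = \frac{1}{-7 + \frac{5}{12}} + 38 = \frac{1}{- \frac{79}{12}} + 38 = - \frac{12}{79} + 38 = \frac{2990}{79}$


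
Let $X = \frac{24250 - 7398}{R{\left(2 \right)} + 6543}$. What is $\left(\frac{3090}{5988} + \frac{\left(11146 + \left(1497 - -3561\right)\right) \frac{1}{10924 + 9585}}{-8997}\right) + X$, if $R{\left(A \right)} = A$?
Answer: $\frac{338650222387513}{109569508262130} \approx 3.0907$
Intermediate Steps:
$X = \frac{1532}{595}$ ($X = \frac{24250 - 7398}{2 + 6543} = \frac{16852}{6545} = 16852 \cdot \frac{1}{6545} = \frac{1532}{595} \approx 2.5748$)
$\left(\frac{3090}{5988} + \frac{\left(11146 + \left(1497 - -3561\right)\right) \frac{1}{10924 + 9585}}{-8997}\right) + X = \left(\frac{3090}{5988} + \frac{\left(11146 + \left(1497 - -3561\right)\right) \frac{1}{10924 + 9585}}{-8997}\right) + \frac{1532}{595} = \left(3090 \cdot \frac{1}{5988} + \frac{11146 + \left(1497 + 3561\right)}{20509} \left(- \frac{1}{8997}\right)\right) + \frac{1532}{595} = \left(\frac{515}{998} + \left(11146 + 5058\right) \frac{1}{20509} \left(- \frac{1}{8997}\right)\right) + \frac{1532}{595} = \left(\frac{515}{998} + 16204 \cdot \frac{1}{20509} \left(- \frac{1}{8997}\right)\right) + \frac{1532}{595} = \left(\frac{515}{998} + \frac{16204}{20509} \left(- \frac{1}{8997}\right)\right) + \frac{1532}{595} = \left(\frac{515}{998} - \frac{16204}{184519473}\right) + \frac{1532}{595} = \frac{95011357003}{184150434054} + \frac{1532}{595} = \frac{338650222387513}{109569508262130}$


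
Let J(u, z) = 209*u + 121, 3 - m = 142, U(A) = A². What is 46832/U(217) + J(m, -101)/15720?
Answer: -62608573/74023908 ≈ -0.84579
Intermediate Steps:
m = -139 (m = 3 - 1*142 = 3 - 142 = -139)
J(u, z) = 121 + 209*u
46832/U(217) + J(m, -101)/15720 = 46832/(217²) + (121 + 209*(-139))/15720 = 46832/47089 + (121 - 29051)*(1/15720) = 46832*(1/47089) - 28930*1/15720 = 46832/47089 - 2893/1572 = -62608573/74023908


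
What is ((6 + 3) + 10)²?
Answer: 361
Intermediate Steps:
((6 + 3) + 10)² = (9 + 10)² = 19² = 361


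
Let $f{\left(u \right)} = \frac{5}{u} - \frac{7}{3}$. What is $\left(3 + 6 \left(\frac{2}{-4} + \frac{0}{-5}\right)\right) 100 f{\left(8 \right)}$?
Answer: $0$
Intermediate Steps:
$f{\left(u \right)} = - \frac{7}{3} + \frac{5}{u}$ ($f{\left(u \right)} = \frac{5}{u} - \frac{7}{3} = - \frac{7}{3} + \frac{5}{u}$)
$\left(3 + 6 \left(\frac{2}{-4} + \frac{0}{-5}\right)\right) 100 f{\left(8 \right)} = \left(3 + 6 \left(\frac{2}{-4} + \frac{0}{-5}\right)\right) 100 \left(- \frac{7}{3} + \frac{5}{8}\right) = \left(3 + 6 \left(2 \left(- \frac{1}{4}\right) + 0 \left(- \frac{1}{5}\right)\right)\right) 100 \left(- \frac{7}{3} + 5 \cdot \frac{1}{8}\right) = \left(3 + 6 \left(- \frac{1}{2} + 0\right)\right) 100 \left(- \frac{7}{3} + \frac{5}{8}\right) = \left(3 + 6 \left(- \frac{1}{2}\right)\right) 100 \left(- \frac{41}{24}\right) = \left(3 - 3\right) 100 \left(- \frac{41}{24}\right) = 0 \cdot 100 \left(- \frac{41}{24}\right) = 0 \left(- \frac{41}{24}\right) = 0$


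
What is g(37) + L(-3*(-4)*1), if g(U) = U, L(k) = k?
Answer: 49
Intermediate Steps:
g(37) + L(-3*(-4)*1) = 37 - 3*(-4)*1 = 37 + 12*1 = 37 + 12 = 49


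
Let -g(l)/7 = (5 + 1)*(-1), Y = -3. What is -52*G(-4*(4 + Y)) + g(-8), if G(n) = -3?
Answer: 198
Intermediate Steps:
g(l) = 42 (g(l) = -7*(5 + 1)*(-1) = -42*(-1) = -7*(-6) = 42)
-52*G(-4*(4 + Y)) + g(-8) = -52*(-3) + 42 = 156 + 42 = 198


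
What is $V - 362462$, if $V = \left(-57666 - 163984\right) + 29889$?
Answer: $-554223$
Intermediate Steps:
$V = -191761$ ($V = -221650 + 29889 = -191761$)
$V - 362462 = -191761 - 362462 = -554223$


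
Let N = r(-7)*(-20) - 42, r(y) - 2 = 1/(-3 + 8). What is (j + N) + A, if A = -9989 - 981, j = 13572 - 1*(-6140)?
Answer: 8656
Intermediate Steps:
j = 19712 (j = 13572 + 6140 = 19712)
A = -10970
r(y) = 11/5 (r(y) = 2 + 1/(-3 + 8) = 2 + 1/5 = 2 + ⅕ = 11/5)
N = -86 (N = (11/5)*(-20) - 42 = -44 - 42 = -86)
(j + N) + A = (19712 - 86) - 10970 = 19626 - 10970 = 8656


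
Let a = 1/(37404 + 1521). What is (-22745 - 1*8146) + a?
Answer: -1202432174/38925 ≈ -30891.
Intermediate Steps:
a = 1/38925 ≈ 2.5690e-5
(-22745 - 1*8146) + a = (-22745 - 1*8146) + 1/38925 = (-22745 - 8146) + 1/38925 = -30891 + 1/38925 = -1202432174/38925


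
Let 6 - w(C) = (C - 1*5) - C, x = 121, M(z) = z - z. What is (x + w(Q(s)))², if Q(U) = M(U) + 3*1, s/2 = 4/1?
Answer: 17424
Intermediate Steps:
M(z) = 0
s = 8 (s = 2*(4/1) = 2*(4*1) = 2*4 = 8)
Q(U) = 3 (Q(U) = 0 + 3*1 = 0 + 3 = 3)
w(C) = 11 (w(C) = 6 - ((C - 1*5) - C) = 6 - ((C - 5) - C) = 6 - ((-5 + C) - C) = 6 - 1*(-5) = 6 + 5 = 11)
(x + w(Q(s)))² = (121 + 11)² = 132² = 17424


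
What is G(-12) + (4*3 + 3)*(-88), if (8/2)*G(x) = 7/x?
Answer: -63367/48 ≈ -1320.1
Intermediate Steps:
G(x) = 7/(4*x) (G(x) = (7/x)/4 = 7/(4*x))
G(-12) + (4*3 + 3)*(-88) = (7/4)/(-12) + (4*3 + 3)*(-88) = (7/4)*(-1/12) + (12 + 3)*(-88) = -7/48 + 15*(-88) = -7/48 - 1320 = -63367/48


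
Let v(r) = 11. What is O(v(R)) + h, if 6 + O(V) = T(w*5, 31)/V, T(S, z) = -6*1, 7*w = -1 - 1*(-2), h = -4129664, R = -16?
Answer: -45426376/11 ≈ -4.1297e+6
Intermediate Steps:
w = ⅐ (w = (-1 - 1*(-2))/7 = (-1 + 2)/7 = (⅐)*1 = ⅐ ≈ 0.14286)
T(S, z) = -6
O(V) = -6 - 6/V
O(v(R)) + h = (-6 - 6/11) - 4129664 = -72/11 - 4129664 = -45426376/11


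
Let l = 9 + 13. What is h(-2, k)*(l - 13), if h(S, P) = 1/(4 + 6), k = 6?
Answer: 9/10 ≈ 0.90000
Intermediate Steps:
h(S, P) = 1/10
l = 22
h(-2, k)*(l - 13) = (22 - 13)/10 = (1/10)*9 = 9/10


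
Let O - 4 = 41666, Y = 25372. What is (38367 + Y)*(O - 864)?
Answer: 2600933634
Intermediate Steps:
O = 41670 (O = 4 + 41666 = 41670)
(38367 + Y)*(O - 864) = (38367 + 25372)*(41670 - 864) = 63739*40806 = 2600933634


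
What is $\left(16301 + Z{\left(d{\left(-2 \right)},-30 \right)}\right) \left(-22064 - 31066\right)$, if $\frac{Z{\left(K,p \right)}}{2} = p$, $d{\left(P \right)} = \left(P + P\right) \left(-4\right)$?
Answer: $-862884330$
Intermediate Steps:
$d{\left(P \right)} = - 8 P$ ($d{\left(P \right)} = 2 P \left(-4\right) = - 8 P$)
$Z{\left(K,p \right)} = 2 p$
$\left(16301 + Z{\left(d{\left(-2 \right)},-30 \right)}\right) \left(-22064 - 31066\right) = \left(16301 + 2 \left(-30\right)\right) \left(-22064 - 31066\right) = \left(16301 - 60\right) \left(-53130\right) = 16241 \left(-53130\right) = -862884330$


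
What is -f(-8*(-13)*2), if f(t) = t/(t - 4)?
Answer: -52/51 ≈ -1.0196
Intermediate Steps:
f(t) = t/(-4 + t)
-f(-8*(-13)*2) = --8*(-13)*2/(-4 - 8*(-13)*2) = -104*2/(-4 + 104*2) = -208/(-4 + 208) = -208/204 = -1*52/51 = -52/51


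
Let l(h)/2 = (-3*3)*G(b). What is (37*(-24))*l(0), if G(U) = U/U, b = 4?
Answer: 15984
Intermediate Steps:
G(U) = 1
l(h) = -18 (l(h) = 2*(-3*3*1) = 2*(-9*1) = 2*(-9) = -18)
(37*(-24))*l(0) = (37*(-24))*(-18) = -888*(-18) = 15984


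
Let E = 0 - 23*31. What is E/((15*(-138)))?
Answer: 31/90 ≈ 0.34444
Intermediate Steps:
E = -713 (E = 0 - 713 = -713)
E/((15*(-138))) = -713/(15*(-138)) = -713/(-2070) = -713*(-1/2070) = 31/90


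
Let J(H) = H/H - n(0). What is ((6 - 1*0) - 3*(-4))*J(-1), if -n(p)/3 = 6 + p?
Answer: 342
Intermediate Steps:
n(p) = -18 - 3*p (n(p) = -3*(6 + p) = -18 - 3*p)
J(H) = 19 (J(H) = H/H - (-18 - 3*0) = 1 - (-18 + 0) = 1 - 1*(-18) = 1 + 18 = 19)
((6 - 1*0) - 3*(-4))*J(-1) = ((6 - 1*0) - 3*(-4))*19 = ((6 + 0) + 12)*19 = (6 + 12)*19 = 18*19 = 342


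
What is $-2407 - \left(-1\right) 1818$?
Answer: $-589$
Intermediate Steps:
$-2407 - \left(-1\right) 1818 = -2407 - -1818 = -2407 + 1818 = -589$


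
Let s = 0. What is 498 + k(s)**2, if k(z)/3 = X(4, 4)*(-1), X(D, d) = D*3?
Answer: 1794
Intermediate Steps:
X(D, d) = 3*D
k(z) = -36 (k(z) = 3*((3*4)*(-1)) = 3*(12*(-1)) = 3*(-12) = -36)
498 + k(s)**2 = 498 + (-36)**2 = 498 + 1296 = 1794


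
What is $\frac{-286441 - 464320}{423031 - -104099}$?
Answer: $- \frac{750761}{527130} \approx -1.4242$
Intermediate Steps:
$\frac{-286441 - 464320}{423031 - -104099} = - \frac{750761}{423031 + \left(-116883 + 220982\right)} = - \frac{750761}{423031 + 104099} = - \frac{750761}{527130}$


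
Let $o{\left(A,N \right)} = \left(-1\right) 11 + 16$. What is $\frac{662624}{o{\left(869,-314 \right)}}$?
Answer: $\frac{662624}{5} \approx 1.3252 \cdot 10^{5}$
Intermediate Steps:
$o{\left(A,N \right)} = 5$ ($o{\left(A,N \right)} = -11 + 16 = 5$)
$\frac{662624}{o{\left(869,-314 \right)}} = \frac{662624}{5}$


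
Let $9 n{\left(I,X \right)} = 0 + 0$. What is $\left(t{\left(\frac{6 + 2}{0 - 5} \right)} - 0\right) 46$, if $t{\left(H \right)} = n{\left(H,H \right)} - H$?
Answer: $\frac{368}{5} \approx 73.6$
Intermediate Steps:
$n{\left(I,X \right)} = 0$ ($n{\left(I,X \right)} = \frac{0 + 0}{9} = \frac{1}{9} \cdot 0 = 0$)
$t{\left(H \right)} = - H$ ($t{\left(H \right)} = 0 - H = - H$)
$\left(t{\left(\frac{6 + 2}{0 - 5} \right)} - 0\right) 46 = \left(- \frac{6 + 2}{0 - 5} - 0\right) 46 = \left(- \frac{8}{-5} + 0\right) 46 = \left(- \frac{8 \left(-1\right)}{5} + 0\right) 46 = \left(\left(-1\right) \left(- \frac{8}{5}\right) + 0\right) 46 = \left(\frac{8}{5} + 0\right) 46 = \frac{8}{5} \cdot 46 = \frac{368}{5}$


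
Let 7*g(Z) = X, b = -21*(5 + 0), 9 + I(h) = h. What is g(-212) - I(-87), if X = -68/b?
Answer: 70628/735 ≈ 96.093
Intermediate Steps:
I(h) = -9 + h
b = -105 (b = -21*5 = -105)
X = 68/105 (X = -68/(-105) = -68*(-1/105) = 68/105 ≈ 0.64762)
g(Z) = 68/735 (g(Z) = (⅐)*(68/105) = 68/735)
g(-212) - I(-87) = 68/735 - (-9 - 87) = 68/735 - 1*(-96) = 68/735 + 96 = 70628/735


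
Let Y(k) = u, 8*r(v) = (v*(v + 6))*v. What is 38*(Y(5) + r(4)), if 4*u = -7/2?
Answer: 2907/4 ≈ 726.75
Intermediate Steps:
r(v) = v**2*(6 + v)/8 (r(v) = ((v*(v + 6))*v)/8 = ((v*(6 + v))*v)/8 = (v**2*(6 + v))/8 = v**2*(6 + v)/8)
u = -7/8 (u = (-7/2)/4 = (-7*1/2)/4 = (1/4)*(-7/2) = -7/8 ≈ -0.87500)
Y(k) = -7/8
38*(Y(5) + r(4)) = 38*(-7/8 + (1/8)*4**2*(6 + 4)) = 38*(-7/8 + (1/8)*16*10) = 38*(-7/8 + 20) = 38*(153/8) = 2907/4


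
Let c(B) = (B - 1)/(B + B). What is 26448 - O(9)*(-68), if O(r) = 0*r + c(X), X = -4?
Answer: 52981/2 ≈ 26491.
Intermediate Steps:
c(B) = (-1 + B)/(2*B) (c(B) = (-1 + B)/((2*B)) = (-1 + B)*(1/(2*B)) = (-1 + B)/(2*B))
O(r) = 5/8 (O(r) = 0*r + (½)*(-1 - 4)/(-4) = 0 + (½)*(-¼)*(-5) = 0 + 5/8 = 5/8)
26448 - O(9)*(-68) = 26448 - 5*(-68)/8 = 26448 - 1*(-85/2) = 26448 + 85/2 = 52981/2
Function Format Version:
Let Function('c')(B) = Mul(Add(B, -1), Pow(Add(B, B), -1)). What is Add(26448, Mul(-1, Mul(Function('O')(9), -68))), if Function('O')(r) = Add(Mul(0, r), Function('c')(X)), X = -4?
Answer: Rational(52981, 2) ≈ 26491.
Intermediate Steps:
Function('c')(B) = Mul(Rational(1, 2), Pow(B, -1), Add(-1, B)) (Function('c')(B) = Mul(Add(-1, B), Pow(Mul(2, B), -1)) = Mul(Add(-1, B), Mul(Rational(1, 2), Pow(B, -1))) = Mul(Rational(1, 2), Pow(B, -1), Add(-1, B)))
Function('O')(r) = Rational(5, 8) (Function('O')(r) = Add(Mul(0, r), Mul(Rational(1, 2), Pow(-4, -1), Add(-1, -4))) = Add(0, Mul(Rational(1, 2), Rational(-1, 4), -5)) = Add(0, Rational(5, 8)) = Rational(5, 8))
Add(26448, Mul(-1, Mul(Function('O')(9), -68))) = Add(26448, Mul(-1, Mul(Rational(5, 8), -68))) = Add(26448, Mul(-1, Rational(-85, 2))) = Add(26448, Rational(85, 2)) = Rational(52981, 2)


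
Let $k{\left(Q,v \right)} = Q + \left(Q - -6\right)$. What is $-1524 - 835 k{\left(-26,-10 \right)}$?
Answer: $36886$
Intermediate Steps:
$k{\left(Q,v \right)} = 6 + 2 Q$ ($k{\left(Q,v \right)} = Q + \left(Q + 6\right) = Q + \left(6 + Q\right) = 6 + 2 Q$)
$-1524 - 835 k{\left(-26,-10 \right)} = -1524 - 835 \left(6 + 2 \left(-26\right)\right) = -1524 - 835 \left(6 - 52\right) = -1524 - -38410 = -1524 + 38410 = 36886$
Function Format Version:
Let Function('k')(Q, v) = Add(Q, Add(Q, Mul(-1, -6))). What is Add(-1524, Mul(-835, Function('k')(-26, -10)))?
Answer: 36886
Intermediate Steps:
Function('k')(Q, v) = Add(6, Mul(2, Q)) (Function('k')(Q, v) = Add(Q, Add(Q, 6)) = Add(Q, Add(6, Q)) = Add(6, Mul(2, Q)))
Add(-1524, Mul(-835, Function('k')(-26, -10))) = Add(-1524, Mul(-835, Add(6, Mul(2, -26)))) = Add(-1524, Mul(-835, Add(6, -52))) = Add(-1524, Mul(-835, -46)) = Add(-1524, 38410) = 36886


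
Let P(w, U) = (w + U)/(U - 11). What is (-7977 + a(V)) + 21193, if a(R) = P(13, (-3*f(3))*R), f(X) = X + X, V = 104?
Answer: 24887587/1883 ≈ 13217.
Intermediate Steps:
f(X) = 2*X
P(w, U) = (U + w)/(-11 + U)
a(R) = (13 - 18*R)/(-11 - 18*R) (a(R) = ((-6*3)*R + 13)/(-11 + (-6*3)*R) = ((-3*6)*R + 13)/(-11 + (-3*6)*R) = (-18*R + 13)/(-11 - 18*R) = (13 - 18*R)/(-11 - 18*R))
(-7977 + a(V)) + 21193 = (-7977 + (-13 + 18*104)/(11 + 18*104)) + 21193 = (-7977 + (-13 + 1872)/(11 + 1872)) + 21193 = (-7977 + 1859/1883) + 21193 = -15018832/1883 + 21193 = 24887587/1883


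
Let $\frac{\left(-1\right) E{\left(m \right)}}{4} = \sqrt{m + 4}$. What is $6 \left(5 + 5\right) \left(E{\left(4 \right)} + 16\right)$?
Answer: $960 - 480 \sqrt{2} \approx 281.18$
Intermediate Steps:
$E{\left(m \right)} = - 4 \sqrt{4 + m}$ ($E{\left(m \right)} = - 4 \sqrt{m + 4} = - 4 \sqrt{4 + m}$)
$6 \left(5 + 5\right) \left(E{\left(4 \right)} + 16\right) = 6 \left(5 + 5\right) \left(- 4 \sqrt{4 + 4} + 16\right) = 6 \cdot 10 \left(- 4 \sqrt{8} + 16\right) = 60 \left(- 4 \cdot 2 \sqrt{2} + 16\right) = 60 \left(- 8 \sqrt{2} + 16\right) = 60 \left(16 - 8 \sqrt{2}\right) = 960 - 480 \sqrt{2}$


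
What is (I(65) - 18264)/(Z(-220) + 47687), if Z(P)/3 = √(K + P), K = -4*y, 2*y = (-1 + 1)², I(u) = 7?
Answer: -870621559/2274051949 + 109542*I*√55/2274051949 ≈ -0.38285 + 0.00035724*I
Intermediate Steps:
y = 0 (y = (-1 + 1)²/2 = (½)*0² = (½)*0 = 0)
K = 0 (K = -4*0 = 0)
Z(P) = 3*√P (Z(P) = 3*√(0 + P) = 3*√P)
(I(65) - 18264)/(Z(-220) + 47687) = (7 - 18264)/(3*√(-220) + 47687) = -18257/(3*(2*I*√55) + 47687) = -18257/(6*I*√55 + 47687) = -18257/(47687 + 6*I*√55)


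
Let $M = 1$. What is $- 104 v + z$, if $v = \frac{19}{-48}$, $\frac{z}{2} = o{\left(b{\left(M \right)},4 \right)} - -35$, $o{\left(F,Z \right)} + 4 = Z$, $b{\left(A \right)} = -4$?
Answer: $\frac{667}{6} \approx 111.17$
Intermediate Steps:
$o{\left(F,Z \right)} = -4 + Z$
$z = 70$ ($z = 2 \left(\left(-4 + 4\right) - -35\right) = 2 \left(0 + 35\right) = 2 \cdot 35 = 70$)
$v = - \frac{19}{48}$ ($v = 19 \left(- \frac{1}{48}\right) = - \frac{19}{48} \approx -0.39583$)
$- 104 v + z = \left(-104\right) \left(- \frac{19}{48}\right) + 70 = \frac{247}{6} + 70 = \frac{667}{6}$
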